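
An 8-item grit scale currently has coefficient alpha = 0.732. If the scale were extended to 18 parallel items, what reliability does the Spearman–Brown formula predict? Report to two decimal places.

Length factor m = 18/8 = 2.2500
α' = m·α / (1 + (m−1)·α)
   = 18/8 × 0.732 / (1 + (18/8 − 1) × 0.732)
   = 1.6470 / 1.9150 = 0.86

predicted reliability = 0.86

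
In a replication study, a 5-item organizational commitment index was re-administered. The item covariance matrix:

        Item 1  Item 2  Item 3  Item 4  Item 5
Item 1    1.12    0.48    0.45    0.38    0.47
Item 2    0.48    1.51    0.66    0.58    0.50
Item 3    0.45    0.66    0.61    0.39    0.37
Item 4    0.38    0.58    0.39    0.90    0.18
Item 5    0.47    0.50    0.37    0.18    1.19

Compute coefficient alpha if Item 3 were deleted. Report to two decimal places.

α = 0.70

Remaining items: Item 1, Item 2, Item 4, Item 5 (k = 4).
Σσᵢ² = 1.12 + 1.51 + 0.90 + 1.19 = 4.72
Var(T) = 4.72 + 2 × 2.59 = 9.90
α (item deleted) = (4/3)·(1 − 4.72/9.90) = 0.70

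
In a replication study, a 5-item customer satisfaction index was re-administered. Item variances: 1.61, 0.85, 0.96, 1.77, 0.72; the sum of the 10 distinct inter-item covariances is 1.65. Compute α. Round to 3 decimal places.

α = 0.448

ΣVar(i) = 1.61 + 0.85 + 0.96 + 1.77 + 0.72 = 5.91
Sum of distinct covariances = 1.65
σ²_T = ΣVar(i) + 2·Σcov = 5.91 + 2 × 1.65 = 9.21
α = (5/4)·(1 − 5.91/9.21) = 0.448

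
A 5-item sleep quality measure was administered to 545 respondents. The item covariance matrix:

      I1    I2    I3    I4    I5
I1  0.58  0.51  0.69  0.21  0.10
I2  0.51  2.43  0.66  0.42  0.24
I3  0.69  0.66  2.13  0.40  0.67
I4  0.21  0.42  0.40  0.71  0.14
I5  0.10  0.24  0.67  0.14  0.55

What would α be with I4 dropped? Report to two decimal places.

Remaining items: I1, I2, I3, I5 (k = 4).
Σσ²ᵢ = 0.58 + 2.43 + 2.13 + 0.55 = 5.69
σ²_total = 5.69 + 2 × 2.87 = 11.43
α (item deleted) = (4/3)·(1 − 5.69/11.43) = 0.67

α = 0.67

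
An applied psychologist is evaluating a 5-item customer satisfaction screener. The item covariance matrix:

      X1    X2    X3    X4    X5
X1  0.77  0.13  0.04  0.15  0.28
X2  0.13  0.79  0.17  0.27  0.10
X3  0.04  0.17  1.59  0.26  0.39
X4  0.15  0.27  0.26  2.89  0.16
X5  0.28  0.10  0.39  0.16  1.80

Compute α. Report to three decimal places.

α = 0.415

Σσ²ᵢ = 0.77 + 0.79 + 1.59 + 2.89 + 1.80 = 7.84
Σ_{i<j} σ_ij = 1.95
σ²_T = 7.84 + 2 × 1.95 = 11.74
α = (k/(k−1))·(1 − Σσ²ᵢ/σ²_T) = (5/4)·(1 − 7.84/11.74) = 0.415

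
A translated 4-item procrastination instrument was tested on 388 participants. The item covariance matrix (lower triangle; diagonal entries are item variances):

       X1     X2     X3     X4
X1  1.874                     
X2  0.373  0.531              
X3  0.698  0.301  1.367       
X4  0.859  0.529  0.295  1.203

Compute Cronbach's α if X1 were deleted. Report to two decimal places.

Cronbach's α = 0.63

Remaining items: X2, X3, X4 (k = 3).
Σσ²ᵢ = 0.531 + 1.367 + 1.203 = 3.101
σ²_T = 3.101 + 2 × 1.125 = 5.351
α (item deleted) = (3/2)·(1 − 3.101/5.351) = 0.63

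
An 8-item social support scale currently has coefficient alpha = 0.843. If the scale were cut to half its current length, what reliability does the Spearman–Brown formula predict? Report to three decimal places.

Length factor m = 1/2
α' = m·α / (1 − (1−m)·α)
   = 1/2 × 0.843 / (1 − (1 − 1/2) × 0.843)
   = 0.4215 / 0.5785 = 0.729

predicted reliability = 0.729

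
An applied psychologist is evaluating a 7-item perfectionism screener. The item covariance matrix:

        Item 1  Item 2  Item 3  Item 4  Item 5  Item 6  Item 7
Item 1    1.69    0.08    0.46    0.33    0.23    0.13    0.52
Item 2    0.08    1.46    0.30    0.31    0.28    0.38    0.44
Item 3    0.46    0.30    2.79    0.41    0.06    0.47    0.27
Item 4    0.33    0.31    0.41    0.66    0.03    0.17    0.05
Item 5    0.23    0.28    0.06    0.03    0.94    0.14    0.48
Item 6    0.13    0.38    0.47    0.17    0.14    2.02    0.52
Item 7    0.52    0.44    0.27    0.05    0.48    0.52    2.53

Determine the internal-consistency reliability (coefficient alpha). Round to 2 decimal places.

Σσᵢ² = 1.69 + 1.46 + 2.79 + 0.66 + 0.94 + 2.02 + 2.53 = 12.09
Σ_{i<j} σ_ij = 6.06
σ²_total = 12.09 + 2 × 6.06 = 24.21
α = (k/(k−1))·(1 − Σσᵢ²/σ²_total) = (7/6)·(1 − 12.09/24.21) = 0.58

α = 0.58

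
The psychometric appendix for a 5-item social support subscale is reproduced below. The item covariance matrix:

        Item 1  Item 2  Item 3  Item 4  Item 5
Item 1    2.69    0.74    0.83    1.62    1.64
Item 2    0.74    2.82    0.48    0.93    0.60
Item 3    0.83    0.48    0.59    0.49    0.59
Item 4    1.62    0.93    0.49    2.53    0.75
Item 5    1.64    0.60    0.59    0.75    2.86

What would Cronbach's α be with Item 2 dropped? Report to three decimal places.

Cronbach's α = 0.770

Remaining items: Item 1, Item 3, Item 4, Item 5 (k = 4).
Σσ²ᵢ = 2.69 + 0.59 + 2.53 + 2.86 = 8.67
σ²_T = 8.67 + 2 × 5.92 = 20.51
α (item deleted) = (4/3)·(1 − 8.67/20.51) = 0.770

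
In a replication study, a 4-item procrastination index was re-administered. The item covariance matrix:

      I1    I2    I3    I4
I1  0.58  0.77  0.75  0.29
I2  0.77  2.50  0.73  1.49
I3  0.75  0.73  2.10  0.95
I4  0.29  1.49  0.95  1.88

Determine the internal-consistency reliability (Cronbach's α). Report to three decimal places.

sum of item variances = 0.58 + 2.50 + 2.10 + 1.88 = 7.06
Sum of the distinct covariances = 4.98
σ²_T = 7.06 + 2 × 4.98 = 17.02
α = (k/(k−1))·(1 − sum of item variances/σ²_T) = (4/3)·(1 − 7.06/17.02) = 0.780

Cronbach's α = 0.780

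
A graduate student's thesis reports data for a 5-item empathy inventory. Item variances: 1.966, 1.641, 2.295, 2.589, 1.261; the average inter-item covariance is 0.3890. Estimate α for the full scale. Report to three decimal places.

α = 0.555

Σσᵢ² = 1.966 + 1.641 + 2.295 + 2.589 + 1.261 = 9.752
Sum of the 10 distinct covariances = 10 × 0.3890 = 3.8900
total variance = Σσᵢ² + 2·Σcov = 9.752 + 2 × 3.8900 = 17.5320
α = (5/4)·(1 − 9.752/17.5320) = 0.555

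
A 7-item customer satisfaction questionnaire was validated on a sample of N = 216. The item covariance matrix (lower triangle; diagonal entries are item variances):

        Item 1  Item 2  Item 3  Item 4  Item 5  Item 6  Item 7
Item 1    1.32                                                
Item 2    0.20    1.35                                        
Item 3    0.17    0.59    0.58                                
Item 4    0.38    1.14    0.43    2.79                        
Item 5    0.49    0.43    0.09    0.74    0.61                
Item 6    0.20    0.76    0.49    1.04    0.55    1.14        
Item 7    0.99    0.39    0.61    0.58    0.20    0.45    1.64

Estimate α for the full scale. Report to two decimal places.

α = 0.81

Σσ²ᵢ = 1.32 + 1.35 + 0.58 + 2.79 + 0.61 + 1.14 + 1.64 = 9.43
Σ_{i<j} σ_ij = 10.92
Var(T) = 9.43 + 2 × 10.92 = 31.27
α = (k/(k−1))·(1 − Σσ²ᵢ/Var(T)) = (7/6)·(1 − 9.43/31.27) = 0.81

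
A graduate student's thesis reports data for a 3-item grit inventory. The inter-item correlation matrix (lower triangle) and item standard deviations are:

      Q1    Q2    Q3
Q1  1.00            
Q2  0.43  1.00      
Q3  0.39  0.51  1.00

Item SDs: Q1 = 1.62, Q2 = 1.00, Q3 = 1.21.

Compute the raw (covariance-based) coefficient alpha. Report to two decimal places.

coefficient alpha = 0.67

Σσ²ᵢ = 1.62² + 1.00² + 1.21² = 5.0885
Covariances σ_ij = r_ij · s_i · s_j:
  σ(Q1,Q2) = 0.43 × 1.62 × 1.00 = 0.6966
  σ(Q1,Q3) = 0.39 × 1.62 × 1.21 = 0.7645
  σ(Q2,Q3) = 0.51 × 1.00 × 1.21 = 0.6171
σ²_T = Σσ²ᵢ + 2·Σσ_ij = 5.0885 + 2 × 2.0782 = 9.2449
α = (3/2)·(1 − 5.0885/9.2449) = 0.67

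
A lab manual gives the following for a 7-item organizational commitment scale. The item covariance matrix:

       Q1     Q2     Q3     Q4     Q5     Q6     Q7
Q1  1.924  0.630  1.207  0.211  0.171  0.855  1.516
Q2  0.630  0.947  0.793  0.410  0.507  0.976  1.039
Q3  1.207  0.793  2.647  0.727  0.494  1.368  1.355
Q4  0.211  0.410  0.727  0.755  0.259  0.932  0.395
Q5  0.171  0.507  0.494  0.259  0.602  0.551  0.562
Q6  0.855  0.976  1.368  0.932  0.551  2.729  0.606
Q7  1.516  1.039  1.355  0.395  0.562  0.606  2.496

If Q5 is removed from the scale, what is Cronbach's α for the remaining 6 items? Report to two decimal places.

Remaining items: Q1, Q2, Q3, Q4, Q6, Q7 (k = 6).
Σσ²ᵢ = 1.924 + 0.947 + 2.647 + 0.755 + 2.729 + 2.496 = 11.498
σ²_T = 11.498 + 2 × 13.020 = 37.538
α (item deleted) = (6/5)·(1 − 11.498/37.538) = 0.83

Cronbach's α = 0.83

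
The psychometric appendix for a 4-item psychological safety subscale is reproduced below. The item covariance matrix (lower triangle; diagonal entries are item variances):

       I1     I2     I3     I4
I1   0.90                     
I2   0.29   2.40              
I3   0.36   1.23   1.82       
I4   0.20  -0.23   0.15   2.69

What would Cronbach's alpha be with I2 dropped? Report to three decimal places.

α = 0.312

Remaining items: I1, I3, I4 (k = 3).
Σσ²ᵢ = 0.90 + 1.82 + 2.69 = 5.41
σ²_total = 5.41 + 2 × 0.71 = 6.83
α (item deleted) = (3/2)·(1 − 5.41/6.83) = 0.312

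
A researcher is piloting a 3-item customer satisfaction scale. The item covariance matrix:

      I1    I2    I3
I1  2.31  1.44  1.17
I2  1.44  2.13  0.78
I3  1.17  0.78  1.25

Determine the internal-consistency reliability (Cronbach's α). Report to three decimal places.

Cronbach's α = 0.816

sum of item variances = 2.31 + 2.13 + 1.25 = 5.69
Sum of the distinct covariances = 3.39
σ²_T = 5.69 + 2 × 3.39 = 12.47
α = (k/(k−1))·(1 − sum of item variances/σ²_T) = (3/2)·(1 − 5.69/12.47) = 0.816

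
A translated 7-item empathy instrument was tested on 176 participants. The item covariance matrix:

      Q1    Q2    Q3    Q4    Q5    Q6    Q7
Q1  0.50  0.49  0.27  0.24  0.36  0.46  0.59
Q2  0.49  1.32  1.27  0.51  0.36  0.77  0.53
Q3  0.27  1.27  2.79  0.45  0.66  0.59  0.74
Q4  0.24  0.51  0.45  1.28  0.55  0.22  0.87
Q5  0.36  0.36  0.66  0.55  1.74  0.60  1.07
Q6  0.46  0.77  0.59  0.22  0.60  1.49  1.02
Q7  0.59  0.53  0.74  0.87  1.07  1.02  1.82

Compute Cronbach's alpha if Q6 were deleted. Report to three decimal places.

Remaining items: Q1, Q2, Q3, Q4, Q5, Q7 (k = 6).
sum of item variances = 0.50 + 1.32 + 2.79 + 1.28 + 1.74 + 1.82 = 9.45
σ²_total = 9.45 + 2 × 8.96 = 27.37
α (item deleted) = (6/5)·(1 − 9.45/27.37) = 0.786

α = 0.786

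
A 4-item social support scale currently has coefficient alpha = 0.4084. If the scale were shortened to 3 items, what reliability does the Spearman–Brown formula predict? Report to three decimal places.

Length factor m = 3/4 = 0.7500
α' = m·α / (1 − (1−m)·α)
   = 3/4 × 0.4084 / (1 − (1 − 3/4) × 0.4084)
   = 0.3063 / 0.8979 = 0.341

predicted reliability = 0.341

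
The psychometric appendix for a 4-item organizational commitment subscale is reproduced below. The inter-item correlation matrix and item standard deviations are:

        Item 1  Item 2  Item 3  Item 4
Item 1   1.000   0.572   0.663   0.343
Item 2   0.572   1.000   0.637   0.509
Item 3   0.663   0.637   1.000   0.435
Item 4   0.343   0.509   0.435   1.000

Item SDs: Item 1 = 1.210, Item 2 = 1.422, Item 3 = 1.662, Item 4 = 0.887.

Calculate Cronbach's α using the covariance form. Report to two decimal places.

Σσ²ᵢ = 1.210² + 1.422² + 1.662² + 0.887² = 7.0352
Covariances σ_ij = r_ij · s_i · s_j:
  σ(Item 1,Item 2) = 0.572 × 1.210 × 1.422 = 0.9842
  σ(Item 1,Item 3) = 0.663 × 1.210 × 1.662 = 1.3333
  σ(Item 1,Item 4) = 0.343 × 1.210 × 0.887 = 0.3681
  σ(Item 2,Item 3) = 0.637 × 1.422 × 1.662 = 1.5055
  σ(Item 2,Item 4) = 0.509 × 1.422 × 0.887 = 0.6420
  σ(Item 3,Item 4) = 0.435 × 1.662 × 0.887 = 0.6413
σ²_T = Σσ²ᵢ + 2·Σσ_ij = 7.0352 + 2 × 5.4744 = 17.9840
α = (4/3)·(1 − 7.0352/17.9840) = 0.81

α = 0.81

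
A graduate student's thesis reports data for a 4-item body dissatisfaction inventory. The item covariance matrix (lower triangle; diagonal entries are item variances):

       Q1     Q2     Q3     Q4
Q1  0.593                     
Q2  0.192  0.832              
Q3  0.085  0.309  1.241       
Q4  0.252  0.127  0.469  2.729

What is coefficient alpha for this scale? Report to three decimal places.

coefficient alpha = 0.463

Σσᵢ² = 0.593 + 0.832 + 1.241 + 2.729 = 5.395
Σ_{i<j} σ_ij = 1.434
σ²_T = 5.395 + 2 × 1.434 = 8.263
α = (k/(k−1))·(1 − Σσᵢ²/σ²_T) = (4/3)·(1 − 5.395/8.263) = 0.463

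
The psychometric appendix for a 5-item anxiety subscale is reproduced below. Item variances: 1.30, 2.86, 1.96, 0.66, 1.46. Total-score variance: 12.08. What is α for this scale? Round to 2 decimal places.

α = 0.40

sum of item variances = 1.30 + 2.86 + 1.96 + 0.66 + 1.46 = 8.24
α = (k/(k−1))·(1 − sum of item variances/Var(T)) = (5/4)·(1 − 8.24/12.08) = 0.40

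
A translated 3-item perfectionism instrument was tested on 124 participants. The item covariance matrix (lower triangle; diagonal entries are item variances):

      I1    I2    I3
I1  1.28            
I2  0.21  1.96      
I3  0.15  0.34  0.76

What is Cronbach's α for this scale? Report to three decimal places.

Σσᵢ² = 1.28 + 1.96 + 0.76 = 4.00
Sum of off-diagonal covariances = 0.70
total variance = 4.00 + 2 × 0.70 = 5.40
α = (k/(k−1))·(1 − Σσᵢ²/total variance) = (3/2)·(1 − 4.00/5.40) = 0.389

Cronbach's α = 0.389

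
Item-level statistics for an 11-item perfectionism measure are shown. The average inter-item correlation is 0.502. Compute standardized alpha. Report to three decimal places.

standardized alpha = 0.917

Standardized α = k·r̄ / (1 + (k−1)·r̄) = 11 × 0.502 / (1 + 10 × 0.502)
  = 5.5220 / 6.0200 = 0.917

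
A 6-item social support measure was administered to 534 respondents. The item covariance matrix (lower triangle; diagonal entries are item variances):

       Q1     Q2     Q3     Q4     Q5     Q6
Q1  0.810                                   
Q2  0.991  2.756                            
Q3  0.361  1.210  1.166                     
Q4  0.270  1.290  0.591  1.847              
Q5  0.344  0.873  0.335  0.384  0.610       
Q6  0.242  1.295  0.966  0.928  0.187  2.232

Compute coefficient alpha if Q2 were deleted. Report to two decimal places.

α = 0.73

Remaining items: Q1, Q3, Q4, Q5, Q6 (k = 5).
ΣVar(i) = 0.810 + 1.166 + 1.847 + 0.610 + 2.232 = 6.665
total variance = 6.665 + 2 × 4.608 = 15.881
α (item deleted) = (5/4)·(1 − 6.665/15.881) = 0.73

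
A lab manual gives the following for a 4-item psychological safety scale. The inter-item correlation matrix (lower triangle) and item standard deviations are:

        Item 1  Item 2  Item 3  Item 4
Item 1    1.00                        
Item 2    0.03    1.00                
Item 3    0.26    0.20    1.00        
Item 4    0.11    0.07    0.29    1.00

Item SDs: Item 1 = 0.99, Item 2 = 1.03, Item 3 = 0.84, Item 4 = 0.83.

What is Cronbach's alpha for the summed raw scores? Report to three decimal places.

Σσ²ᵢ = 0.99² + 1.03² + 0.84² + 0.83² = 3.4355
Covariances σ_ij = r_ij · s_i · s_j:
  σ(Item 1,Item 2) = 0.03 × 0.99 × 1.03 = 0.0306
  σ(Item 1,Item 3) = 0.26 × 0.99 × 0.84 = 0.2162
  σ(Item 1,Item 4) = 0.11 × 0.99 × 0.83 = 0.0904
  σ(Item 2,Item 3) = 0.20 × 1.03 × 0.84 = 0.1730
  σ(Item 2,Item 4) = 0.07 × 1.03 × 0.83 = 0.0598
  σ(Item 3,Item 4) = 0.29 × 0.84 × 0.83 = 0.2022
σ²_T = Σσ²ᵢ + 2·Σσ_ij = 3.4355 + 2 × 0.7722 = 4.9799
α = (4/3)·(1 − 3.4355/4.9799) = 0.414

Cronbach's alpha = 0.414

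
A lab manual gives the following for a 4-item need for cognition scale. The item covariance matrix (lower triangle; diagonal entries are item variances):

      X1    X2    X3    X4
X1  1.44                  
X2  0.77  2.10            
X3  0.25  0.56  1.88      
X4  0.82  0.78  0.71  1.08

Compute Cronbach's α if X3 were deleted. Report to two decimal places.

Remaining items: X1, X2, X4 (k = 3).
Σσ²ᵢ = 1.44 + 2.10 + 1.08 = 4.62
total variance = 4.62 + 2 × 2.37 = 9.36
α (item deleted) = (3/2)·(1 − 4.62/9.36) = 0.76

α = 0.76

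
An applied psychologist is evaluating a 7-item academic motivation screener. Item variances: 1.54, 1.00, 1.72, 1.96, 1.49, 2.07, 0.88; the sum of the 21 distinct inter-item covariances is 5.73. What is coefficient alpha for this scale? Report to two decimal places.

sum of item variances = 1.54 + 1.00 + 1.72 + 1.96 + 1.49 + 2.07 + 0.88 = 10.66
Sum of distinct covariances = 5.73
σ²_total = sum of item variances + 2·Σcov = 10.66 + 2 × 5.73 = 22.12
α = (7/6)·(1 − 10.66/22.12) = 0.60

coefficient alpha = 0.60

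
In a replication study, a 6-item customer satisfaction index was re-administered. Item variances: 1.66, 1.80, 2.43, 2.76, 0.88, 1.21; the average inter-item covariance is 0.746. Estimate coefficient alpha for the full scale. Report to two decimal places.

Σσᵢ² = 1.66 + 1.80 + 2.43 + 2.76 + 0.88 + 1.21 = 10.74
Sum of the 15 distinct covariances = 15 × 0.746 = 11.190
total variance = Σσᵢ² + 2·Σcov = 10.74 + 2 × 11.190 = 33.120
α = (6/5)·(1 − 10.74/33.120) = 0.81

coefficient alpha = 0.81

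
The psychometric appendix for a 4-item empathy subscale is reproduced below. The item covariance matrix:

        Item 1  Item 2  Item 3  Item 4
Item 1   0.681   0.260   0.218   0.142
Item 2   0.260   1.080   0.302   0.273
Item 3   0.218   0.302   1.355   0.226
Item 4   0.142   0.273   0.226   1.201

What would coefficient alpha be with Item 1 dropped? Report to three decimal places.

coefficient alpha = 0.459

Remaining items: Item 2, Item 3, Item 4 (k = 3).
Σσ²ᵢ = 1.080 + 1.355 + 1.201 = 3.636
total variance = 3.636 + 2 × 0.801 = 5.238
α (item deleted) = (3/2)·(1 − 3.636/5.238) = 0.459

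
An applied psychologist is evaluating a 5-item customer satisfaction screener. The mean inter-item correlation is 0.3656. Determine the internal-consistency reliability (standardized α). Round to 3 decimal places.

α = 0.742

Standardized α = k·r̄ / (1 + (k−1)·r̄) = 5 × 0.3656 / (1 + 4 × 0.3656)
  = 1.8280 / 2.4624 = 0.742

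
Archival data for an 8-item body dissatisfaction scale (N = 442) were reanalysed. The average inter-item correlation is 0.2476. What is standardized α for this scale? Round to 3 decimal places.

standardized α = 0.725

Standardized α = k·r̄ / (1 + (k−1)·r̄) = 8 × 0.2476 / (1 + 7 × 0.2476)
  = 1.9808 / 2.7332 = 0.725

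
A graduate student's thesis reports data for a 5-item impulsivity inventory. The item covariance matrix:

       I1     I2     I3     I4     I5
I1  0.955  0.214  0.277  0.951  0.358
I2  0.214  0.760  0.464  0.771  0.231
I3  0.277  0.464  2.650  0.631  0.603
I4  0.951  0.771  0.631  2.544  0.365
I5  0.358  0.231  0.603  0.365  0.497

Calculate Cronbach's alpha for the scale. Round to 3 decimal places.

sum of item variances = 0.955 + 0.760 + 2.650 + 2.544 + 0.497 = 7.406
Sum of off-diagonal covariances = 4.865
σ²_T = 7.406 + 2 × 4.865 = 17.136
α = (k/(k−1))·(1 − sum of item variances/σ²_T) = (5/4)·(1 − 7.406/17.136) = 0.710

α = 0.710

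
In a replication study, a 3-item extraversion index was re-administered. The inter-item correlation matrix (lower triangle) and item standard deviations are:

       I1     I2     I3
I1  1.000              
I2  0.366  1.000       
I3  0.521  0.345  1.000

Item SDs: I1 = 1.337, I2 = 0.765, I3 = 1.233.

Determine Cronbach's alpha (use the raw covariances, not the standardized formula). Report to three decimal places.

Cronbach's alpha = 0.667

Σσ²ᵢ = 1.337² + 0.765² + 1.233² = 3.8931
Covariances σ_ij = r_ij · s_i · s_j:
  σ(I1,I2) = 0.366 × 1.337 × 0.765 = 0.3743
  σ(I1,I3) = 0.521 × 1.337 × 1.233 = 0.8589
  σ(I2,I3) = 0.345 × 0.765 × 1.233 = 0.3254
σ²_T = Σσ²ᵢ + 2·Σσ_ij = 3.8931 + 2 × 1.5586 = 7.0103
α = (3/2)·(1 − 3.8931/7.0103) = 0.667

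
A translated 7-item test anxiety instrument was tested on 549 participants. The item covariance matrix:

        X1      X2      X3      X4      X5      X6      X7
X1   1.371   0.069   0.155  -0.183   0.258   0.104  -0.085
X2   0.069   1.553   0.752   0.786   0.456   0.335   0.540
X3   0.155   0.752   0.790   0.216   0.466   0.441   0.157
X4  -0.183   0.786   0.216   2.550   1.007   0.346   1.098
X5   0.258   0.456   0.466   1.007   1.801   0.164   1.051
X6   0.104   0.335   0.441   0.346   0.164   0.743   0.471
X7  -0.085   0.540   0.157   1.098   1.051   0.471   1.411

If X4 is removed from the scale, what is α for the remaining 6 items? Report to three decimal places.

α = 0.698

Remaining items: X1, X2, X3, X5, X6, X7 (k = 6).
Σσᵢ² = 1.371 + 1.553 + 0.790 + 1.801 + 0.743 + 1.411 = 7.669
σ²_total = 7.669 + 2 × 5.334 = 18.337
α (item deleted) = (6/5)·(1 − 7.669/18.337) = 0.698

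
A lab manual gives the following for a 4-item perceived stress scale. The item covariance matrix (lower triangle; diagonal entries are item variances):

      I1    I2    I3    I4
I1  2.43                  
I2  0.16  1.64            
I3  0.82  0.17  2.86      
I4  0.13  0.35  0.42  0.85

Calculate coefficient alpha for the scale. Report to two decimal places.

Σσ²ᵢ = 2.43 + 1.64 + 2.86 + 0.85 = 7.78
Σ_{i<j} σ_ij = 2.05
total variance = 7.78 + 2 × 2.05 = 11.88
α = (k/(k−1))·(1 − Σσ²ᵢ/total variance) = (4/3)·(1 − 7.78/11.88) = 0.46

α = 0.46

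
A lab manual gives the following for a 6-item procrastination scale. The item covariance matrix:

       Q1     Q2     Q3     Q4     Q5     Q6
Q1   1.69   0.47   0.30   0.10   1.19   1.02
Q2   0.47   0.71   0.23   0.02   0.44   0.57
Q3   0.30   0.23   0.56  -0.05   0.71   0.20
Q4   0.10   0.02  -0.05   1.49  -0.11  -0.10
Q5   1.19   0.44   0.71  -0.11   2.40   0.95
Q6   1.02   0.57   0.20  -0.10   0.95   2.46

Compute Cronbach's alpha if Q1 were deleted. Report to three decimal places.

Remaining items: Q2, Q3, Q4, Q5, Q6 (k = 5).
Σσᵢ² = 0.71 + 0.56 + 1.49 + 2.40 + 2.46 = 7.62
total variance = 7.62 + 2 × 2.86 = 13.34
α (item deleted) = (5/4)·(1 − 7.62/13.34) = 0.536

Cronbach's alpha = 0.536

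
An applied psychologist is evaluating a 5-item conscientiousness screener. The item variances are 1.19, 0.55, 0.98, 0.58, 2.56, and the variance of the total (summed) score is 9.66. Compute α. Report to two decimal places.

Σσᵢ² = 1.19 + 0.55 + 0.98 + 0.58 + 2.56 = 5.86
α = (k/(k−1))·(1 − Σσᵢ²/total variance) = (5/4)·(1 − 5.86/9.66) = 0.49

α = 0.49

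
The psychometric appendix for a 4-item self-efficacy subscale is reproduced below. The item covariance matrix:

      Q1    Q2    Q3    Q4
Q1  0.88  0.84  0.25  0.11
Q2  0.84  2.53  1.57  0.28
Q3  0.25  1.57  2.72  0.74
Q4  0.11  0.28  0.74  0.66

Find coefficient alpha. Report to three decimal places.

coefficient alpha = 0.703

Σσ²ᵢ = 0.88 + 2.53 + 2.72 + 0.66 = 6.79
Σ_{i<j} σ_ij = 3.79
σ²_total = 6.79 + 2 × 3.79 = 14.37
α = (k/(k−1))·(1 − Σσ²ᵢ/σ²_total) = (4/3)·(1 − 6.79/14.37) = 0.703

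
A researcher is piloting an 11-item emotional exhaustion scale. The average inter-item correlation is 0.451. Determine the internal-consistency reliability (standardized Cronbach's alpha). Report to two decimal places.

standardized Cronbach's alpha = 0.90

Standardized α = k·r̄ / (1 + (k−1)·r̄) = 11 × 0.451 / (1 + 10 × 0.451)
  = 4.9610 / 5.5100 = 0.90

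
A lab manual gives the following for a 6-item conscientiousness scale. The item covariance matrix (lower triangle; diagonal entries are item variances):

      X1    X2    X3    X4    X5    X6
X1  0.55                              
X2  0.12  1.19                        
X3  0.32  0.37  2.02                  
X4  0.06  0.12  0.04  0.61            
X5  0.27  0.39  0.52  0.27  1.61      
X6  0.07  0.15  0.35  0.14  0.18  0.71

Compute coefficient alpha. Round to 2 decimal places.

Σσ²ᵢ = 0.55 + 1.19 + 2.02 + 0.61 + 1.61 + 0.71 = 6.69
Sum of the distinct covariances = 3.37
total variance = 6.69 + 2 × 3.37 = 13.43
α = (k/(k−1))·(1 − Σσ²ᵢ/total variance) = (6/5)·(1 − 6.69/13.43) = 0.60

α = 0.60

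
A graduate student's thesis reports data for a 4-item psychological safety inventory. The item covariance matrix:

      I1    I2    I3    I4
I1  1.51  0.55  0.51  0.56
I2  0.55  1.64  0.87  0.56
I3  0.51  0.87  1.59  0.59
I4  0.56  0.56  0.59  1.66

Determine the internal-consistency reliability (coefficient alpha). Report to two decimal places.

Σσ²ᵢ = 1.51 + 1.64 + 1.59 + 1.66 = 6.40
Sum of off-diagonal covariances = 3.64
σ²_total = 6.40 + 2 × 3.64 = 13.68
α = (k/(k−1))·(1 − Σσ²ᵢ/σ²_total) = (4/3)·(1 − 6.40/13.68) = 0.71

coefficient alpha = 0.71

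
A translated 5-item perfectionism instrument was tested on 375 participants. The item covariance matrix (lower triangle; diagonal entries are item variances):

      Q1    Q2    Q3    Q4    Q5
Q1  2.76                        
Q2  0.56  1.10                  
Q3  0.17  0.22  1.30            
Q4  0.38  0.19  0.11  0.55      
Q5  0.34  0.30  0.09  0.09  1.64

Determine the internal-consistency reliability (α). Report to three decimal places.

ΣVar(i) = 2.76 + 1.10 + 1.30 + 0.55 + 1.64 = 7.35
Σ_{i<j} σ_ij = 2.45
σ²_total = 7.35 + 2 × 2.45 = 12.25
α = (k/(k−1))·(1 − ΣVar(i)/σ²_total) = (5/4)·(1 − 7.35/12.25) = 0.500

α = 0.500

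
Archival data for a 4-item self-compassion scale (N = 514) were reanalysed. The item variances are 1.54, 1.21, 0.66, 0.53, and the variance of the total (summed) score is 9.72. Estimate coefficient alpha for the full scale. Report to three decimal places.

coefficient alpha = 0.793

Σσᵢ² = 1.54 + 1.21 + 0.66 + 0.53 = 3.94
α = (k/(k−1))·(1 − Σσᵢ²/σ²_T) = (4/3)·(1 − 3.94/9.72) = 0.793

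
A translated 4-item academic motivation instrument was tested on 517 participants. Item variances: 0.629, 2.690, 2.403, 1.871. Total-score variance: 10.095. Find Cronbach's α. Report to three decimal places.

Cronbach's α = 0.330

Σσ²ᵢ = 0.629 + 2.690 + 2.403 + 1.871 = 7.593
α = (k/(k−1))·(1 − Σσ²ᵢ/total variance) = (4/3)·(1 − 7.593/10.095) = 0.330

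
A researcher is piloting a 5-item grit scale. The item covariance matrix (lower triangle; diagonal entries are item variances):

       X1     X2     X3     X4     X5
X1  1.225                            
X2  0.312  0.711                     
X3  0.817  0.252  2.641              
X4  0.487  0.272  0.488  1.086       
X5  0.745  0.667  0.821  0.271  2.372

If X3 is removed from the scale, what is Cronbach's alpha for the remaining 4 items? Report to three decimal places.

Remaining items: X1, X2, X4, X5 (k = 4).
ΣVar(i) = 1.225 + 0.711 + 1.086 + 2.372 = 5.394
Var(T) = 5.394 + 2 × 2.754 = 10.902
α (item deleted) = (4/3)·(1 − 5.394/10.902) = 0.674

α = 0.674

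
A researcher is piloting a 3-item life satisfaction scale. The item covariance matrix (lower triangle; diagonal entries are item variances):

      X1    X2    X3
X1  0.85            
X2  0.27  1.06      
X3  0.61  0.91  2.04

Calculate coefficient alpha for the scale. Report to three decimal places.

α = 0.713

ΣVar(i) = 0.85 + 1.06 + 2.04 = 3.95
Sum of the distinct covariances = 1.79
σ²_total = 3.95 + 2 × 1.79 = 7.53
α = (k/(k−1))·(1 − ΣVar(i)/σ²_total) = (3/2)·(1 − 3.95/7.53) = 0.713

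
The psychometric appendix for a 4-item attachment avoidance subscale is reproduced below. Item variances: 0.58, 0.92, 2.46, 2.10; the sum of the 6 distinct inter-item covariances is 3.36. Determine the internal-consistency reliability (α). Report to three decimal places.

α = 0.701

ΣVar(i) = 0.58 + 0.92 + 2.46 + 2.10 = 6.06
Sum of distinct covariances = 3.36
σ²_T = ΣVar(i) + 2·Σcov = 6.06 + 2 × 3.36 = 12.78
α = (4/3)·(1 − 6.06/12.78) = 0.701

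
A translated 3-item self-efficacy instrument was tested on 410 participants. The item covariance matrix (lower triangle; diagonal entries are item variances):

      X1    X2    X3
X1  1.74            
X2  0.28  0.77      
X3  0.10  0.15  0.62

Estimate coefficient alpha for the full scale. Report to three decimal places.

sum of item variances = 1.74 + 0.77 + 0.62 = 3.13
Σ_{i<j} σ_ij = 0.53
total variance = 3.13 + 2 × 0.53 = 4.19
α = (k/(k−1))·(1 − sum of item variances/total variance) = (3/2)·(1 − 3.13/4.19) = 0.379

coefficient alpha = 0.379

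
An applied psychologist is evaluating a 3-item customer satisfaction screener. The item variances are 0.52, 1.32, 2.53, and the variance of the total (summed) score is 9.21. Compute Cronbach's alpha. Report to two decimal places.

Cronbach's alpha = 0.79

sum of item variances = 0.52 + 1.32 + 2.53 = 4.37
α = (k/(k−1))·(1 − sum of item variances/total variance) = (3/2)·(1 − 4.37/9.21) = 0.79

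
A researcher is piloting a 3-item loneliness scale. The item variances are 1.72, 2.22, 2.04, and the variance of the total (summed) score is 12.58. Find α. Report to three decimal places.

α = 0.787

Σσ²ᵢ = 1.72 + 2.22 + 2.04 = 5.98
α = (k/(k−1))·(1 − Σσ²ᵢ/total variance) = (3/2)·(1 − 5.98/12.58) = 0.787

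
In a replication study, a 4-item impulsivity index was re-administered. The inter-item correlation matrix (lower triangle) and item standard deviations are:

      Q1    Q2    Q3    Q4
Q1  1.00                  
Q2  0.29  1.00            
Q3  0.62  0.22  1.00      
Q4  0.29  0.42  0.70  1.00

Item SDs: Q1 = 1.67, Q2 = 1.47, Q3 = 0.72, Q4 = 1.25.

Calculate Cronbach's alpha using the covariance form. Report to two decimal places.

α = 0.68

Σσ²ᵢ = 1.67² + 1.47² + 0.72² + 1.25² = 7.0307
Covariances σ_ij = r_ij · s_i · s_j:
  σ(Q1,Q2) = 0.29 × 1.67 × 1.47 = 0.7119
  σ(Q1,Q3) = 0.62 × 1.67 × 0.72 = 0.7455
  σ(Q1,Q4) = 0.29 × 1.67 × 1.25 = 0.6054
  σ(Q2,Q3) = 0.22 × 1.47 × 0.72 = 0.2328
  σ(Q2,Q4) = 0.42 × 1.47 × 1.25 = 0.7717
  σ(Q3,Q4) = 0.70 × 0.72 × 1.25 = 0.6300
σ²_T = Σσ²ᵢ + 2·Σσ_ij = 7.0307 + 2 × 3.6973 = 14.4253
α = (4/3)·(1 − 7.0307/14.4253) = 0.68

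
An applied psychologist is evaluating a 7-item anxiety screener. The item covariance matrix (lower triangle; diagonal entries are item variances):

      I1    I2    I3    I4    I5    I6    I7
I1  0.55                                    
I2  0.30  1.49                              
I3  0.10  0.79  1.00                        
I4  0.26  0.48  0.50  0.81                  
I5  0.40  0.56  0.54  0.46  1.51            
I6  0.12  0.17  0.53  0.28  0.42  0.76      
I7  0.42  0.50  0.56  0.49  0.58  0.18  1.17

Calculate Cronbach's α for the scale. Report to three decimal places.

Σσᵢ² = 0.55 + 1.49 + 1.00 + 0.81 + 1.51 + 0.76 + 1.17 = 7.29
Sum of off-diagonal covariances = 8.64
total variance = 7.29 + 2 × 8.64 = 24.57
α = (k/(k−1))·(1 − Σσᵢ²/total variance) = (7/6)·(1 − 7.29/24.57) = 0.821

Cronbach's α = 0.821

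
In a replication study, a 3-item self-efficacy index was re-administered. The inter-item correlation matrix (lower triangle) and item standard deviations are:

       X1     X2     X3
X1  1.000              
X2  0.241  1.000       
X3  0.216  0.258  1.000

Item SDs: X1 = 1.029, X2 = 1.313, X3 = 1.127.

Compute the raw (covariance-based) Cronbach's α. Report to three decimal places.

Σσ²ᵢ = 1.029² + 1.313² + 1.127² = 4.0529
Covariances σ_ij = r_ij · s_i · s_j:
  σ(X1,X2) = 0.241 × 1.029 × 1.313 = 0.3256
  σ(X1,X3) = 0.216 × 1.029 × 1.127 = 0.2505
  σ(X2,X3) = 0.258 × 1.313 × 1.127 = 0.3818
σ²_T = Σσ²ᵢ + 2·Σσ_ij = 4.0529 + 2 × 0.9579 = 5.9687
α = (3/2)·(1 − 4.0529/5.9687) = 0.481

α = 0.481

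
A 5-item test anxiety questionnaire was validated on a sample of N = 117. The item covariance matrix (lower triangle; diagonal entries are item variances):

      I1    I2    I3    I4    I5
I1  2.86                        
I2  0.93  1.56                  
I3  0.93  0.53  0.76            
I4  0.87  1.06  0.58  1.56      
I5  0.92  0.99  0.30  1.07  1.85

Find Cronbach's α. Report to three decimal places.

Cronbach's α = 0.820

Σσᵢ² = 2.86 + 1.56 + 0.76 + 1.56 + 1.85 = 8.59
Sum of the distinct covariances = 8.18
Var(T) = 8.59 + 2 × 8.18 = 24.95
α = (k/(k−1))·(1 − Σσᵢ²/Var(T)) = (5/4)·(1 − 8.59/24.95) = 0.820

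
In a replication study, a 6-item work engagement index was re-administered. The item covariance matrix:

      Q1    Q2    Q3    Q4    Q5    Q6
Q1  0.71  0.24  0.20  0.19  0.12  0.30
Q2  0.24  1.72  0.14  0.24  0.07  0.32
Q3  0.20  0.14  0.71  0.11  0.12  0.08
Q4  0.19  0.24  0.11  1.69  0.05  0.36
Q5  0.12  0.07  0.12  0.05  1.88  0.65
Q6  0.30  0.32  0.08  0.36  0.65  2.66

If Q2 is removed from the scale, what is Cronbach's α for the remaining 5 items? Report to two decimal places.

α = 0.45

Remaining items: Q1, Q3, Q4, Q5, Q6 (k = 5).
ΣVar(i) = 0.71 + 0.71 + 1.69 + 1.88 + 2.66 = 7.65
σ²_T = 7.65 + 2 × 2.18 = 12.01
α (item deleted) = (5/4)·(1 − 7.65/12.01) = 0.45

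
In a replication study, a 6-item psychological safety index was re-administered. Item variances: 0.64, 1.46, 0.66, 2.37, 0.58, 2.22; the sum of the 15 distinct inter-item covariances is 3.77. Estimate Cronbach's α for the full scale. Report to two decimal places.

Cronbach's α = 0.58

ΣVar(i) = 0.64 + 1.46 + 0.66 + 2.37 + 0.58 + 2.22 = 7.93
Sum of distinct covariances = 3.77
σ²_total = ΣVar(i) + 2·Σcov = 7.93 + 2 × 3.77 = 15.47
α = (6/5)·(1 − 7.93/15.47) = 0.58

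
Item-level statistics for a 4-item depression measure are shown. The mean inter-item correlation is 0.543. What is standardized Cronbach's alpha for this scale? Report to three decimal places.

standardized Cronbach's alpha = 0.826

Standardized α = k·r̄ / (1 + (k−1)·r̄) = 4 × 0.543 / (1 + 3 × 0.543)
  = 2.1720 / 2.6290 = 0.826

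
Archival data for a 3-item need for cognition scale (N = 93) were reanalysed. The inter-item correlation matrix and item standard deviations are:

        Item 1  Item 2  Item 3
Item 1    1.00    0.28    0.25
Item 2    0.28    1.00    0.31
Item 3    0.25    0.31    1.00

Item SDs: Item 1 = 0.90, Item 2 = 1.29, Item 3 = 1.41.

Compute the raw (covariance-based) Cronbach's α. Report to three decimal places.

Cronbach's α = 0.526

Σσ²ᵢ = 0.90² + 1.29² + 1.41² = 4.4622
Covariances σ_ij = r_ij · s_i · s_j:
  σ(Item 1,Item 2) = 0.28 × 0.90 × 1.29 = 0.3251
  σ(Item 1,Item 3) = 0.25 × 0.90 × 1.41 = 0.3172
  σ(Item 2,Item 3) = 0.31 × 1.29 × 1.41 = 0.5639
σ²_T = Σσ²ᵢ + 2·Σσ_ij = 4.4622 + 2 × 1.2062 = 6.8746
α = (3/2)·(1 − 4.4622/6.8746) = 0.526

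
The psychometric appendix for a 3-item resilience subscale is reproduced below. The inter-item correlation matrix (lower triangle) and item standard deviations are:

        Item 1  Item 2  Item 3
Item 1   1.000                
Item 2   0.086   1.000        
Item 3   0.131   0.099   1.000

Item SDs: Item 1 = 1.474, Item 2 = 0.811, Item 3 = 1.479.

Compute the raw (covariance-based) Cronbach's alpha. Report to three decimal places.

Σσ²ᵢ = 1.474² + 0.811² + 1.479² = 5.0178
Covariances σ_ij = r_ij · s_i · s_j:
  σ(Item 1,Item 2) = 0.086 × 1.474 × 0.811 = 0.1028
  σ(Item 1,Item 3) = 0.131 × 1.474 × 1.479 = 0.2856
  σ(Item 2,Item 3) = 0.099 × 0.811 × 1.479 = 0.1187
σ²_T = Σσ²ᵢ + 2·Σσ_ij = 5.0178 + 2 × 0.5071 = 6.0320
α = (3/2)·(1 − 5.0178/6.0320) = 0.252

α = 0.252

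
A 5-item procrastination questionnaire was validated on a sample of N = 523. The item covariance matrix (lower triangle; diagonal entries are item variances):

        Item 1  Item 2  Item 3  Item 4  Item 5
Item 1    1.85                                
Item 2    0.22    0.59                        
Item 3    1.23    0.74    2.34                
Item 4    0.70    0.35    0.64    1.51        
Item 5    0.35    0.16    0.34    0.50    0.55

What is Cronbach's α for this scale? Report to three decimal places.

sum of item variances = 1.85 + 0.59 + 2.34 + 1.51 + 0.55 = 6.84
Sum of the distinct covariances = 5.23
σ²_total = 6.84 + 2 × 5.23 = 17.30
α = (k/(k−1))·(1 − sum of item variances/σ²_total) = (5/4)·(1 − 6.84/17.30) = 0.756

α = 0.756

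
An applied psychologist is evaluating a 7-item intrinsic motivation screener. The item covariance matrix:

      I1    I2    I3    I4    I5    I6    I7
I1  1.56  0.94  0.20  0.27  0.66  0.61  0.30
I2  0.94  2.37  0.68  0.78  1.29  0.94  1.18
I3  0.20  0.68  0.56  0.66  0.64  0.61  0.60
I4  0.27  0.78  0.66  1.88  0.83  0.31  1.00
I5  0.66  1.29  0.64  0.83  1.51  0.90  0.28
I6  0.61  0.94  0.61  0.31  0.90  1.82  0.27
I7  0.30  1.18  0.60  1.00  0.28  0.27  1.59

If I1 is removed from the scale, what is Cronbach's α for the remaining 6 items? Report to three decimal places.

α = 0.831

Remaining items: I2, I3, I4, I5, I6, I7 (k = 6).
Σσᵢ² = 2.37 + 0.56 + 1.88 + 1.51 + 1.82 + 1.59 = 9.73
σ²_total = 9.73 + 2 × 10.97 = 31.67
α (item deleted) = (6/5)·(1 − 9.73/31.67) = 0.831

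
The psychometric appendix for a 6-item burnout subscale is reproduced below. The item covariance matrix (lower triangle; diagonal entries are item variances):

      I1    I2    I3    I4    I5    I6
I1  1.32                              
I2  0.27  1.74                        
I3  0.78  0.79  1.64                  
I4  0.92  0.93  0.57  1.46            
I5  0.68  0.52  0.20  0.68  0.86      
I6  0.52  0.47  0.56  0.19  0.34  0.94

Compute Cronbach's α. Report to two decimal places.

Σσᵢ² = 1.32 + 1.74 + 1.64 + 1.46 + 0.86 + 0.94 = 7.96
Σ_{i<j} σ_ij = 8.42
total variance = 7.96 + 2 × 8.42 = 24.80
α = (k/(k−1))·(1 − Σσᵢ²/total variance) = (6/5)·(1 − 7.96/24.80) = 0.81

Cronbach's α = 0.81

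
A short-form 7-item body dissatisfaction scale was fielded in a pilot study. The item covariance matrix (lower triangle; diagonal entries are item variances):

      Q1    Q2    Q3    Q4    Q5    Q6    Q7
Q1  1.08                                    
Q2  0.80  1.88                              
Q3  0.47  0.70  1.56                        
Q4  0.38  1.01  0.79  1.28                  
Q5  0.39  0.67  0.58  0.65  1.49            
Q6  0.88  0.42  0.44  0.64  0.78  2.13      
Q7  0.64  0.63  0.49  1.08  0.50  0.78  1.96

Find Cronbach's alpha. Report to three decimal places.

Σσ²ᵢ = 1.08 + 1.88 + 1.56 + 1.28 + 1.49 + 2.13 + 1.96 = 11.38
Sum of off-diagonal covariances = 13.72
σ²_T = 11.38 + 2 × 13.72 = 38.82
α = (k/(k−1))·(1 − Σσ²ᵢ/σ²_T) = (7/6)·(1 − 11.38/38.82) = 0.825

Cronbach's alpha = 0.825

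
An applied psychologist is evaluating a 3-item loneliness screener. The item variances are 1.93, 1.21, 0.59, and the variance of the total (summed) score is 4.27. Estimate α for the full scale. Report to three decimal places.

α = 0.190

Σσ²ᵢ = 1.93 + 1.21 + 0.59 = 3.73
α = (k/(k−1))·(1 − Σσ²ᵢ/σ²_total) = (3/2)·(1 − 3.73/4.27) = 0.190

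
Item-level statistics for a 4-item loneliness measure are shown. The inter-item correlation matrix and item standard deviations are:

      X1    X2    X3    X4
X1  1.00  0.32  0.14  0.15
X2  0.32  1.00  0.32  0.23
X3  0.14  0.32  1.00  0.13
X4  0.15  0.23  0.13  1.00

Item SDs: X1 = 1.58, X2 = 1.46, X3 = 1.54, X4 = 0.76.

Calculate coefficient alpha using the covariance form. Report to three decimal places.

Σσ²ᵢ = 1.58² + 1.46² + 1.54² + 0.76² = 7.5772
Covariances σ_ij = r_ij · s_i · s_j:
  σ(X1,X2) = 0.32 × 1.58 × 1.46 = 0.7382
  σ(X1,X3) = 0.14 × 1.58 × 1.54 = 0.3406
  σ(X1,X4) = 0.15 × 1.58 × 0.76 = 0.1801
  σ(X2,X3) = 0.32 × 1.46 × 1.54 = 0.7195
  σ(X2,X4) = 0.23 × 1.46 × 0.76 = 0.2552
  σ(X3,X4) = 0.13 × 1.54 × 0.76 = 0.1522
σ²_T = Σσ²ᵢ + 2·Σσ_ij = 7.5772 + 2 × 2.3858 = 12.3488
α = (4/3)·(1 − 7.5772/12.3488) = 0.515

coefficient alpha = 0.515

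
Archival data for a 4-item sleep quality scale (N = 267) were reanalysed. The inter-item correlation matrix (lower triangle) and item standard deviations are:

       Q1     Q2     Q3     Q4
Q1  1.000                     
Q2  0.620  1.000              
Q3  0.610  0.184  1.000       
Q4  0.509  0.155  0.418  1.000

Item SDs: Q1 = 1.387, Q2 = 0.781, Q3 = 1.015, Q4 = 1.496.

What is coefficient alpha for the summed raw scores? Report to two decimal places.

Σσ²ᵢ = 1.387² + 0.781² + 1.015² + 1.496² = 5.8020
Covariances σ_ij = r_ij · s_i · s_j:
  σ(Q1,Q2) = 0.620 × 1.387 × 0.781 = 0.6716
  σ(Q1,Q3) = 0.610 × 1.387 × 1.015 = 0.8588
  σ(Q1,Q4) = 0.509 × 1.387 × 1.496 = 1.0562
  σ(Q2,Q3) = 0.184 × 0.781 × 1.015 = 0.1459
  σ(Q2,Q4) = 0.155 × 0.781 × 1.496 = 0.1811
  σ(Q3,Q4) = 0.418 × 1.015 × 1.496 = 0.6347
σ²_T = Σσ²ᵢ + 2·Σσ_ij = 5.8020 + 2 × 3.5483 = 12.8986
α = (4/3)·(1 − 5.8020/12.8986) = 0.73

coefficient alpha = 0.73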